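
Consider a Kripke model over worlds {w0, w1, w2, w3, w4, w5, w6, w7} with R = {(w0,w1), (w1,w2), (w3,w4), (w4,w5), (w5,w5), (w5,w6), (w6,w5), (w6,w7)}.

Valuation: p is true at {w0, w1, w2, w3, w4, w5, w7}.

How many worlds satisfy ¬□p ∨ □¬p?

3

w0: ¬□p is F, □¬p is F. ✗
w1: ¬□p is F, □¬p is F. ✗
w2: ¬□p is F, □¬p is T. ✓
w3: ¬□p is F, □¬p is F. ✗
w4: ¬□p is F, □¬p is F. ✗
w5: ¬□p is T, □¬p is F. ✓
w6: ¬□p is F, □¬p is F. ✗
w7: ¬□p is F, □¬p is T. ✓
Satisfying worlds: {w2, w5, w7}.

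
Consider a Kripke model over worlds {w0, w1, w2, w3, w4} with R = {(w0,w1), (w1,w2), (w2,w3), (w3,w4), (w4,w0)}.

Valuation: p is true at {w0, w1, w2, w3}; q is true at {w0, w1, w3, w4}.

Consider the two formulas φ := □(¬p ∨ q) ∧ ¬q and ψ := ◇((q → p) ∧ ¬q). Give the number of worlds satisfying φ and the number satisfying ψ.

1 and 1

For □(¬p ∨ q) ∧ ¬q:
w0: □(¬p ∨ q) is T, ¬q is F. ✗
w1: □(¬p ∨ q) is F, ¬q is F. ✗
w2: □(¬p ∨ q) is T, ¬q is T. ✓
w3: □(¬p ∨ q) is T, ¬q is F. ✗
w4: □(¬p ∨ q) is T, ¬q is F. ✗
— 1 world.
For ◇((q → p) ∧ ¬q):
w0: successors {w1}; (q → p) ∧ ¬q there: w1:F. ✗
w1: successors {w2}; (q → p) ∧ ¬q there: w2:T. ✓
w2: successors {w3}; (q → p) ∧ ¬q there: w3:F. ✗
w3: successors {w4}; (q → p) ∧ ¬q there: w4:F. ✗
w4: successors {w0}; (q → p) ∧ ¬q there: w0:F. ✗
— 1 world.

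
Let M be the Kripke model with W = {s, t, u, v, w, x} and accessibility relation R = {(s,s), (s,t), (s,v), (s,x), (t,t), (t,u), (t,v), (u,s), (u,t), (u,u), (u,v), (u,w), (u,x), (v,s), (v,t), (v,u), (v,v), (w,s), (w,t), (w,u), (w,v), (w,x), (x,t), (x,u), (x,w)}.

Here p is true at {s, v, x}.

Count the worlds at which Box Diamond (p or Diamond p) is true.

s: successors {s, t, v, x}; Diamond (p or Diamond p) there: s:T, t:T, v:T, x:T. ✓
t: successors {t, u, v}; Diamond (p or Diamond p) there: t:T, u:T, v:T. ✓
u: successors {s, t, u, v, w, x}; Diamond (p or Diamond p) there: s:T, t:T, u:T, v:T, w:T, x:T. ✓
v: successors {s, t, u, v}; Diamond (p or Diamond p) there: s:T, t:T, u:T, v:T. ✓
w: successors {s, t, u, v, x}; Diamond (p or Diamond p) there: s:T, t:T, u:T, v:T, x:T. ✓
x: successors {t, u, w}; Diamond (p or Diamond p) there: t:T, u:T, w:T. ✓
Satisfying worlds: {s, t, u, v, w, x}.

6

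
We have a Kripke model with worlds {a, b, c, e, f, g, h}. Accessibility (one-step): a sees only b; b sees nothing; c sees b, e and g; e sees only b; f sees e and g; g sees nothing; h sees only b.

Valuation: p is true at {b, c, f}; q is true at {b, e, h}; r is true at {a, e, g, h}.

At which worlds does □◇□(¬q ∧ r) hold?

a: successors {b}; ◇□(¬q ∧ r) there: b:F. ✗
b: no successors, so □◇□(¬q ∧ r) holds vacuously. ✓
c: successors {b, e, g}; ◇□(¬q ∧ r) there: b:F, e:T, g:F. ✗
e: successors {b}; ◇□(¬q ∧ r) there: b:F. ✗
f: successors {e, g}; ◇□(¬q ∧ r) there: e:T, g:F. ✗
g: no successors, so □◇□(¬q ∧ r) holds vacuously. ✓
h: successors {b}; ◇□(¬q ∧ r) there: b:F. ✗

{b, g}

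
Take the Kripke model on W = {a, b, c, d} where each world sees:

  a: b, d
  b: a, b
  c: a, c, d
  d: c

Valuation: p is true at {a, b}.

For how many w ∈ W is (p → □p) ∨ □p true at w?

a: p → □p is F, □p is F. ✗
b: p → □p is T, □p is T. ✓
c: p → □p is T, □p is F. ✓
d: p → □p is T, □p is F. ✓
Satisfying worlds: {b, c, d}.

3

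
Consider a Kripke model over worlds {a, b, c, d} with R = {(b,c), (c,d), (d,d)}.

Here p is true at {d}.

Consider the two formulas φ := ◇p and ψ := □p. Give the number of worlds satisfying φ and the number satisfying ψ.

2 and 3

For ◇p:
a: no successors, so ◇p fails. ✗
b: successors {c}; p there: c:F. ✗
c: successors {d}; p there: d:T. ✓
d: successors {d}; p there: d:T. ✓
— 2 worlds.
For □p:
a: no successors, so □p holds vacuously. ✓
b: successors {c}; p there: c:F. ✗
c: successors {d}; p there: d:T. ✓
d: successors {d}; p there: d:T. ✓
— 3 worlds.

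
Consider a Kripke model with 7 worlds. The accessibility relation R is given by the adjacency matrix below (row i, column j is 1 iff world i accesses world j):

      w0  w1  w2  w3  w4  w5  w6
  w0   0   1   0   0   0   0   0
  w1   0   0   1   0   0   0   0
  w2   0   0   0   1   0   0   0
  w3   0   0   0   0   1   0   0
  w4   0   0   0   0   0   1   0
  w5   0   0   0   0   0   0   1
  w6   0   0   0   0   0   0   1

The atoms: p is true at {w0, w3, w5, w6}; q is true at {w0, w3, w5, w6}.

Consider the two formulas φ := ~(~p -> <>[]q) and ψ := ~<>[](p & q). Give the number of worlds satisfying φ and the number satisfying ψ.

1 and 2

For ~(~p -> <>[]q):
w0: ~p -> <>[]q is T. ✗
w1: ~p -> <>[]q is T. ✗
w2: ~p -> <>[]q is F. ✓
w3: ~p -> <>[]q is T. ✗
w4: ~p -> <>[]q is T. ✗
w5: ~p -> <>[]q is T. ✗
w6: ~p -> <>[]q is T. ✗
— 1 world.
For ~<>[](p & q):
w0: <>[](p & q) is F. ✓
w1: <>[](p & q) is T. ✗
w2: <>[](p & q) is F. ✓
w3: <>[](p & q) is T. ✗
w4: <>[](p & q) is T. ✗
w5: <>[](p & q) is T. ✗
w6: <>[](p & q) is T. ✗
— 2 worlds.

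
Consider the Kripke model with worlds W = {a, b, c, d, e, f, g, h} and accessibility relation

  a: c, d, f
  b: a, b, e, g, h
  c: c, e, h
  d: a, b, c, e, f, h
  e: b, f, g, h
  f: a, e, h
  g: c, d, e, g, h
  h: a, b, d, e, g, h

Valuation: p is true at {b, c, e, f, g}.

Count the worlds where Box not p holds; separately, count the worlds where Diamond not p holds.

For Box not p:
a: successors {c, d, f}; not p there: c:F, d:T, f:F. ✗
b: successors {a, b, e, g, h}; not p there: a:T, b:F, e:F, g:F, h:T. ✗
c: successors {c, e, h}; not p there: c:F, e:F, h:T. ✗
d: successors {a, b, c, e, f, h}; not p there: a:T, b:F, c:F, e:F, f:F, h:T. ✗
e: successors {b, f, g, h}; not p there: b:F, f:F, g:F, h:T. ✗
f: successors {a, e, h}; not p there: a:T, e:F, h:T. ✗
g: successors {c, d, e, g, h}; not p there: c:F, d:T, e:F, g:F, h:T. ✗
h: successors {a, b, d, e, g, h}; not p there: a:T, b:F, d:T, e:F, g:F, h:T. ✗
— 0 worlds.
For Diamond not p:
a: successors {c, d, f}; not p there: c:F, d:T, f:F. ✓
b: successors {a, b, e, g, h}; not p there: a:T, b:F, e:F, g:F, h:T. ✓
c: successors {c, e, h}; not p there: c:F, e:F, h:T. ✓
d: successors {a, b, c, e, f, h}; not p there: a:T, b:F, c:F, e:F, f:F, h:T. ✓
e: successors {b, f, g, h}; not p there: b:F, f:F, g:F, h:T. ✓
f: successors {a, e, h}; not p there: a:T, e:F, h:T. ✓
g: successors {c, d, e, g, h}; not p there: c:F, d:T, e:F, g:F, h:T. ✓
h: successors {a, b, d, e, g, h}; not p there: a:T, b:F, d:T, e:F, g:F, h:T. ✓
— 8 worlds.

0 and 8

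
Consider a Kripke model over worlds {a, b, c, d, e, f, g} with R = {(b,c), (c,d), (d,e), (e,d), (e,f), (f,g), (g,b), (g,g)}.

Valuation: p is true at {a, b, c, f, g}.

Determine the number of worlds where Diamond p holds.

a: no successors, so Diamond p fails. ✗
b: successors {c}; p there: c:T. ✓
c: successors {d}; p there: d:F. ✗
d: successors {e}; p there: e:F. ✗
e: successors {d, f}; p there: d:F, f:T. ✓
f: successors {g}; p there: g:T. ✓
g: successors {b, g}; p there: b:T, g:T. ✓
Satisfying worlds: {b, e, f, g}.

4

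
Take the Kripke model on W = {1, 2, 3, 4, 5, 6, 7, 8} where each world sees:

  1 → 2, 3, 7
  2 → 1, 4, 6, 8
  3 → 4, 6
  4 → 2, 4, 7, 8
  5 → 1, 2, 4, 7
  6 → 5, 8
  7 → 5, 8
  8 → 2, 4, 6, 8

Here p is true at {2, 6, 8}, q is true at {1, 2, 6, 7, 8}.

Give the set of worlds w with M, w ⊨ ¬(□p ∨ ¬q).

{1, 2, 6, 7, 8}

1: □p ∨ ¬q is F. ✓
2: □p ∨ ¬q is F. ✓
3: □p ∨ ¬q is T. ✗
4: □p ∨ ¬q is T. ✗
5: □p ∨ ¬q is T. ✗
6: □p ∨ ¬q is F. ✓
7: □p ∨ ¬q is F. ✓
8: □p ∨ ¬q is F. ✓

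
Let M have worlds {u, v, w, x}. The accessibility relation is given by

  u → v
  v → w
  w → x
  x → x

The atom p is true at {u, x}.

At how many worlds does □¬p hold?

2

u: successors {v}; ¬p there: v:T. ✓
v: successors {w}; ¬p there: w:T. ✓
w: successors {x}; ¬p there: x:F. ✗
x: successors {x}; ¬p there: x:F. ✗
Satisfying worlds: {u, v}.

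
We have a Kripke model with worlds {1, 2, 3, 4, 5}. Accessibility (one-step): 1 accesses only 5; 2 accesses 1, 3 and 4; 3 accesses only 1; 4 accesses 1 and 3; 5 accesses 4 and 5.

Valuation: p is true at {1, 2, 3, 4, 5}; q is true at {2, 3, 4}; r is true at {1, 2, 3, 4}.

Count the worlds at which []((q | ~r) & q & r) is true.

1: successors {5}; (q | ~r) & q & r there: 5:F. ✗
2: successors {1, 3, 4}; (q | ~r) & q & r there: 1:F, 3:T, 4:T. ✗
3: successors {1}; (q | ~r) & q & r there: 1:F. ✗
4: successors {1, 3}; (q | ~r) & q & r there: 1:F, 3:T. ✗
5: successors {4, 5}; (q | ~r) & q & r there: 4:T, 5:F. ✗
Satisfying worlds: ∅.

0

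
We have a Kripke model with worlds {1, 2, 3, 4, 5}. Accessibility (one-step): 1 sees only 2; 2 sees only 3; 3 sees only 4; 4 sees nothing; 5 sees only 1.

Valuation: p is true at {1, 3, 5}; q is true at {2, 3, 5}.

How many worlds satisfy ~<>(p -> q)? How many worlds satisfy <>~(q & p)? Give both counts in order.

2 and 3

For ~<>(p -> q):
1: <>(p -> q) is T. ✗
2: <>(p -> q) is T. ✗
3: <>(p -> q) is T. ✗
4: <>(p -> q) is F. ✓
5: <>(p -> q) is F. ✓
— 2 worlds.
For <>~(q & p):
1: successors {2}; ~(q & p) there: 2:T. ✓
2: successors {3}; ~(q & p) there: 3:F. ✗
3: successors {4}; ~(q & p) there: 4:T. ✓
4: no successors, so <>~(q & p) fails. ✗
5: successors {1}; ~(q & p) there: 1:T. ✓
— 3 worlds.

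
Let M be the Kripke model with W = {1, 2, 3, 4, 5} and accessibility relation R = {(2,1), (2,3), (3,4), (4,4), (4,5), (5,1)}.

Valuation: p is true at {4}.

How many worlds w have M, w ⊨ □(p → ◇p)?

1: no successors, so □(p → ◇p) holds vacuously. ✓
2: successors {1, 3}; p → ◇p there: 1:T, 3:T. ✓
3: successors {4}; p → ◇p there: 4:T. ✓
4: successors {4, 5}; p → ◇p there: 4:T, 5:T. ✓
5: successors {1}; p → ◇p there: 1:T. ✓
Satisfying worlds: {1, 2, 3, 4, 5}.

5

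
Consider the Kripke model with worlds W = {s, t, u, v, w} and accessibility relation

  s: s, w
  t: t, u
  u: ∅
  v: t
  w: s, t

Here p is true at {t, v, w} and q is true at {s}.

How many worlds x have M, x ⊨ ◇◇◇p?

4

s: successors {s, w}; ◇◇p there: s:T, w:T. ✓
t: successors {t, u}; ◇◇p there: t:T, u:F. ✓
u: no successors, so ◇◇◇p fails. ✗
v: successors {t}; ◇◇p there: t:T. ✓
w: successors {s, t}; ◇◇p there: s:T, t:T. ✓
Satisfying worlds: {s, t, v, w}.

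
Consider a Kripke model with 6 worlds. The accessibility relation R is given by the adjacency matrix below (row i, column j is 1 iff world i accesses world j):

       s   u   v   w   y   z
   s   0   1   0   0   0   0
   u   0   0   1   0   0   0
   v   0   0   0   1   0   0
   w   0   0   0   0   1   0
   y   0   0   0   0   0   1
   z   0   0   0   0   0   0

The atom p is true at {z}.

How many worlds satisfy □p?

2

s: successors {u}; p there: u:F. ✗
u: successors {v}; p there: v:F. ✗
v: successors {w}; p there: w:F. ✗
w: successors {y}; p there: y:F. ✗
y: successors {z}; p there: z:T. ✓
z: no successors, so □p holds vacuously. ✓
Satisfying worlds: {y, z}.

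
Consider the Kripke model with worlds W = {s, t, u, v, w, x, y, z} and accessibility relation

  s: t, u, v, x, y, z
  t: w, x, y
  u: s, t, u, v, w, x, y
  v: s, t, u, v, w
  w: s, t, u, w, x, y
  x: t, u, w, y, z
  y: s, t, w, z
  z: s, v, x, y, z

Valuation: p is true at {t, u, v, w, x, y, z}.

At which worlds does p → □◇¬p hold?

{s}

s: p is F, □◇¬p is F. ✓
t: p is T, □◇¬p is F. ✗
u: p is T, □◇¬p is F. ✗
v: p is T, □◇¬p is F. ✗
w: p is T, □◇¬p is F. ✗
x: p is T, □◇¬p is F. ✗
y: p is T, □◇¬p is F. ✗
z: p is T, □◇¬p is F. ✗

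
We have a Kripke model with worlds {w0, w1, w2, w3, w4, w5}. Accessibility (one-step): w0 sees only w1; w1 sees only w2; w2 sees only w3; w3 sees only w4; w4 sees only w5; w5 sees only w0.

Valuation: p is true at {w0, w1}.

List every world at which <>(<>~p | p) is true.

w0: successors {w1}; <>~p | p there: w1:T. ✓
w1: successors {w2}; <>~p | p there: w2:T. ✓
w2: successors {w3}; <>~p | p there: w3:T. ✓
w3: successors {w4}; <>~p | p there: w4:T. ✓
w4: successors {w5}; <>~p | p there: w5:F. ✗
w5: successors {w0}; <>~p | p there: w0:T. ✓

{w0, w1, w2, w3, w5}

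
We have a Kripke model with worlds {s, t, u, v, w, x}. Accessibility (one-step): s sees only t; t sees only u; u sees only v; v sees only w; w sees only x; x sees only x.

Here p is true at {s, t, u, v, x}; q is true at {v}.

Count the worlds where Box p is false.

s: successors {t}; p there: t:T. ✓
t: successors {u}; p there: u:T. ✓
u: successors {v}; p there: v:T. ✓
v: successors {w}; p there: w:F. ✗
w: successors {x}; p there: x:T. ✓
x: successors {x}; p there: x:T. ✓
Satisfying worlds: {s, t, u, w, x}.
So Box p fails at the other 1 world.

1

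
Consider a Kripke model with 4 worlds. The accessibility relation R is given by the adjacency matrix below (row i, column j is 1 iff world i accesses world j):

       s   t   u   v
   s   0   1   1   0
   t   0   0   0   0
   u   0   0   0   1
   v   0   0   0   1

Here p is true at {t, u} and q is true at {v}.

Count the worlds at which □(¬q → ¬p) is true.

s: successors {t, u}; ¬q → ¬p there: t:F, u:F. ✗
t: no successors, so □(¬q → ¬p) holds vacuously. ✓
u: successors {v}; ¬q → ¬p there: v:T. ✓
v: successors {v}; ¬q → ¬p there: v:T. ✓
Satisfying worlds: {t, u, v}.

3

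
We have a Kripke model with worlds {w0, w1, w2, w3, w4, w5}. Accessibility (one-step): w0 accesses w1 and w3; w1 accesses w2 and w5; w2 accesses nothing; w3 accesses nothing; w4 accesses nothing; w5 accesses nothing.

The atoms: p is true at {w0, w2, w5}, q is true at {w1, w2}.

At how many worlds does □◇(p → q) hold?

4

w0: successors {w1, w3}; ◇(p → q) there: w1:T, w3:F. ✗
w1: successors {w2, w5}; ◇(p → q) there: w2:F, w5:F. ✗
w2: no successors, so □◇(p → q) holds vacuously. ✓
w3: no successors, so □◇(p → q) holds vacuously. ✓
w4: no successors, so □◇(p → q) holds vacuously. ✓
w5: no successors, so □◇(p → q) holds vacuously. ✓
Satisfying worlds: {w2, w3, w4, w5}.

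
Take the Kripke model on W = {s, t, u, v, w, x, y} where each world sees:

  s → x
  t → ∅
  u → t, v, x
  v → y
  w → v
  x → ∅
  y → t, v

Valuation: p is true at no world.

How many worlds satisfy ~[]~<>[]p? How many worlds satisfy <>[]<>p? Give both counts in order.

1 and 3

For ~[]~<>[]p:
s: []~<>[]p is T. ✗
t: []~<>[]p is T. ✗
u: []~<>[]p is T. ✗
v: []~<>[]p is F. ✓
w: []~<>[]p is T. ✗
x: []~<>[]p is T. ✗
y: []~<>[]p is T. ✗
— 1 world.
For <>[]<>p:
s: successors {x}; []<>p there: x:T. ✓
t: no successors, so <>[]<>p fails. ✗
u: successors {t, v, x}; []<>p there: t:T, v:F, x:T. ✓
v: successors {y}; []<>p there: y:F. ✗
w: successors {v}; []<>p there: v:F. ✗
x: no successors, so <>[]<>p fails. ✗
y: successors {t, v}; []<>p there: t:T, v:F. ✓
— 3 worlds.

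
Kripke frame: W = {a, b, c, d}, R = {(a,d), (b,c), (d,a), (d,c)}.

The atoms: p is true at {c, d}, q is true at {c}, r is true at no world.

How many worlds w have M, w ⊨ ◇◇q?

a: successors {d}; ◇q there: d:T. ✓
b: successors {c}; ◇q there: c:F. ✗
c: no successors, so ◇◇q fails. ✗
d: successors {a, c}; ◇q there: a:F, c:F. ✗
Satisfying worlds: {a}.

1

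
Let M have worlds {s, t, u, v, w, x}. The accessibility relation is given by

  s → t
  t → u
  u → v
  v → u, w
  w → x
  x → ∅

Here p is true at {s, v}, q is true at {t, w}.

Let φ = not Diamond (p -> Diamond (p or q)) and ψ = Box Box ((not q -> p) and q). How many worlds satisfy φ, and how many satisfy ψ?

For not Diamond (p -> Diamond (p or q)):
s: Diamond (p -> Diamond (p or q)) is T. ✗
t: Diamond (p -> Diamond (p or q)) is T. ✗
u: Diamond (p -> Diamond (p or q)) is T. ✗
v: Diamond (p -> Diamond (p or q)) is T. ✗
w: Diamond (p -> Diamond (p or q)) is T. ✗
x: Diamond (p -> Diamond (p or q)) is F. ✓
— 1 world.
For Box Box ((not q -> p) and q):
s: successors {t}; Box ((not q -> p) and q) there: t:F. ✗
t: successors {u}; Box ((not q -> p) and q) there: u:F. ✗
u: successors {v}; Box ((not q -> p) and q) there: v:F. ✗
v: successors {u, w}; Box ((not q -> p) and q) there: u:F, w:F. ✗
w: successors {x}; Box ((not q -> p) and q) there: x:T. ✓
x: no successors, so Box Box ((not q -> p) and q) holds vacuously. ✓
— 2 worlds.

1 and 2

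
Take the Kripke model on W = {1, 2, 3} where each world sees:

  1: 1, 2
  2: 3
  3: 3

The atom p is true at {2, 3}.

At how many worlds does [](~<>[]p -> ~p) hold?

3

1: successors {1, 2}; ~<>[]p -> ~p there: 1:T, 2:T. ✓
2: successors {3}; ~<>[]p -> ~p there: 3:T. ✓
3: successors {3}; ~<>[]p -> ~p there: 3:T. ✓
Satisfying worlds: {1, 2, 3}.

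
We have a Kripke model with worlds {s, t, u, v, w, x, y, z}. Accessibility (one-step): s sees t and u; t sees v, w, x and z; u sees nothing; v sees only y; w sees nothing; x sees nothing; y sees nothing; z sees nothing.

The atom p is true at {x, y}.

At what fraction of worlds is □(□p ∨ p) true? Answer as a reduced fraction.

s: successors {t, u}; □p ∨ p there: t:F, u:T. ✗
t: successors {v, w, x, z}; □p ∨ p there: v:T, w:T, x:T, z:T. ✓
u: no successors, so □(□p ∨ p) holds vacuously. ✓
v: successors {y}; □p ∨ p there: y:T. ✓
w: no successors, so □(□p ∨ p) holds vacuously. ✓
x: no successors, so □(□p ∨ p) holds vacuously. ✓
y: no successors, so □(□p ∨ p) holds vacuously. ✓
z: no successors, so □(□p ∨ p) holds vacuously. ✓
That's 7 of 8 worlds, so 7/8.

7/8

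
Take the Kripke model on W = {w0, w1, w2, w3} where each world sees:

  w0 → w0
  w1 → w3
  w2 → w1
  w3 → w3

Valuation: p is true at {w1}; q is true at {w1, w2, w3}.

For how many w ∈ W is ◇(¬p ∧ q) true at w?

w0: successors {w0}; ¬p ∧ q there: w0:F. ✗
w1: successors {w3}; ¬p ∧ q there: w3:T. ✓
w2: successors {w1}; ¬p ∧ q there: w1:F. ✗
w3: successors {w3}; ¬p ∧ q there: w3:T. ✓
Satisfying worlds: {w1, w3}.

2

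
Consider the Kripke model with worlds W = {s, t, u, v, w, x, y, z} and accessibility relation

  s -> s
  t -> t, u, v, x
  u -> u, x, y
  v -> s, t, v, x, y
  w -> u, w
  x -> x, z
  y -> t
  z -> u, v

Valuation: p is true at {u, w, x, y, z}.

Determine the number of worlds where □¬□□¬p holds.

s: successors {s}; ¬□□¬p there: s:F. ✗
t: successors {t, u, v, x}; ¬□□¬p there: t:T, u:T, v:T, x:T. ✓
u: successors {u, x, y}; ¬□□¬p there: u:T, x:T, y:T. ✓
v: successors {s, t, v, x, y}; ¬□□¬p there: s:F, t:T, v:T, x:T, y:T. ✗
w: successors {u, w}; ¬□□¬p there: u:T, w:T. ✓
x: successors {x, z}; ¬□□¬p there: x:T, z:T. ✓
y: successors {t}; ¬□□¬p there: t:T. ✓
z: successors {u, v}; ¬□□¬p there: u:T, v:T. ✓
Satisfying worlds: {t, u, w, x, y, z}.

6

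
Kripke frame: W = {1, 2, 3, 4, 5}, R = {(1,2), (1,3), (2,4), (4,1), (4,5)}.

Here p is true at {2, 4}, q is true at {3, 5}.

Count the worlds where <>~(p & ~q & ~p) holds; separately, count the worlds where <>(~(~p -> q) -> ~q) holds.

For <>~(p & ~q & ~p):
1: successors {2, 3}; ~(p & ~q & ~p) there: 2:T, 3:T. ✓
2: successors {4}; ~(p & ~q & ~p) there: 4:T. ✓
3: no successors, so <>~(p & ~q & ~p) fails. ✗
4: successors {1, 5}; ~(p & ~q & ~p) there: 1:T, 5:T. ✓
5: no successors, so <>~(p & ~q & ~p) fails. ✗
— 3 worlds.
For <>(~(~p -> q) -> ~q):
1: successors {2, 3}; ~(~p -> q) -> ~q there: 2:T, 3:T. ✓
2: successors {4}; ~(~p -> q) -> ~q there: 4:T. ✓
3: no successors, so <>(~(~p -> q) -> ~q) fails. ✗
4: successors {1, 5}; ~(~p -> q) -> ~q there: 1:T, 5:T. ✓
5: no successors, so <>(~(~p -> q) -> ~q) fails. ✗
— 3 worlds.

3 and 3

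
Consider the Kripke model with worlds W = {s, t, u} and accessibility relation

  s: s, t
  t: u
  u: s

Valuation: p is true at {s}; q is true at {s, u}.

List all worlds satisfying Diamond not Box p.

s: successors {s, t}; not Box p there: s:T, t:T. ✓
t: successors {u}; not Box p there: u:F. ✗
u: successors {s}; not Box p there: s:T. ✓

{s, u}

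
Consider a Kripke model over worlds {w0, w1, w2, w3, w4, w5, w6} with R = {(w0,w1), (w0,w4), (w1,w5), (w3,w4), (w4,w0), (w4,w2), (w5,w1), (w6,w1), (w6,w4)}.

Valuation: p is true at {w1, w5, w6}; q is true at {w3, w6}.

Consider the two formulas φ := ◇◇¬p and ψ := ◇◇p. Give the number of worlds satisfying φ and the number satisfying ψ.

4 and 5

For ◇◇¬p:
w0: successors {w1, w4}; ◇¬p there: w1:F, w4:T. ✓
w1: successors {w5}; ◇¬p there: w5:F. ✗
w2: no successors, so ◇◇¬p fails. ✗
w3: successors {w4}; ◇¬p there: w4:T. ✓
w4: successors {w0, w2}; ◇¬p there: w0:T, w2:F. ✓
w5: successors {w1}; ◇¬p there: w1:F. ✗
w6: successors {w1, w4}; ◇¬p there: w1:F, w4:T. ✓
— 4 worlds.
For ◇◇p:
w0: successors {w1, w4}; ◇p there: w1:T, w4:F. ✓
w1: successors {w5}; ◇p there: w5:T. ✓
w2: no successors, so ◇◇p fails. ✗
w3: successors {w4}; ◇p there: w4:F. ✗
w4: successors {w0, w2}; ◇p there: w0:T, w2:F. ✓
w5: successors {w1}; ◇p there: w1:T. ✓
w6: successors {w1, w4}; ◇p there: w1:T, w4:F. ✓
— 5 worlds.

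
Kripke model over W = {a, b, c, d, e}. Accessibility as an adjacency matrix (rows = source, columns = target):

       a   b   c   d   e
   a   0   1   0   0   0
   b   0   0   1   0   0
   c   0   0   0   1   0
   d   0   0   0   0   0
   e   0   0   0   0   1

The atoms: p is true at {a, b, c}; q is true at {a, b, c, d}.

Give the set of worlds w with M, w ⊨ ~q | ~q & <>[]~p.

a: ~q is F, ~q & <>[]~p is F. ✗
b: ~q is F, ~q & <>[]~p is F. ✗
c: ~q is F, ~q & <>[]~p is F. ✗
d: ~q is F, ~q & <>[]~p is F. ✗
e: ~q is T, ~q & <>[]~p is T. ✓

{e}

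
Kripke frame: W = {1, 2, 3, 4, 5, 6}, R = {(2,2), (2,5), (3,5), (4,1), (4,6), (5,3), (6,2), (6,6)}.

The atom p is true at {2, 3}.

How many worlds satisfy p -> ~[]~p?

5

1: p is F, ~[]~p is F. ✓
2: p is T, ~[]~p is T. ✓
3: p is T, ~[]~p is F. ✗
4: p is F, ~[]~p is F. ✓
5: p is F, ~[]~p is T. ✓
6: p is F, ~[]~p is T. ✓
Satisfying worlds: {1, 2, 4, 5, 6}.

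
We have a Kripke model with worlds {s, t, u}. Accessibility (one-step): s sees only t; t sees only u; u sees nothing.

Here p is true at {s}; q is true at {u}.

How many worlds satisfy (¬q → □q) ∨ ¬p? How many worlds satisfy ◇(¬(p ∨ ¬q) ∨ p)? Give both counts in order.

2 and 1

For (¬q → □q) ∨ ¬p:
s: ¬q → □q is F, ¬p is F. ✗
t: ¬q → □q is T, ¬p is T. ✓
u: ¬q → □q is T, ¬p is T. ✓
— 2 worlds.
For ◇(¬(p ∨ ¬q) ∨ p):
s: successors {t}; ¬(p ∨ ¬q) ∨ p there: t:F. ✗
t: successors {u}; ¬(p ∨ ¬q) ∨ p there: u:T. ✓
u: no successors, so ◇(¬(p ∨ ¬q) ∨ p) fails. ✗
— 1 world.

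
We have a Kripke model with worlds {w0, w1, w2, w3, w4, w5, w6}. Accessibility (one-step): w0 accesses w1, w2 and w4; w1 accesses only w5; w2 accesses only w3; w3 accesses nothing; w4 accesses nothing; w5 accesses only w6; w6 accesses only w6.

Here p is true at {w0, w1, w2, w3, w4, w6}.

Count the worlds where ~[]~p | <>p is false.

w0: ~[]~p is T, <>p is T. ✓
w1: ~[]~p is F, <>p is F. ✗
w2: ~[]~p is T, <>p is T. ✓
w3: ~[]~p is F, <>p is F. ✗
w4: ~[]~p is F, <>p is F. ✗
w5: ~[]~p is T, <>p is T. ✓
w6: ~[]~p is T, <>p is T. ✓
Satisfying worlds: {w0, w2, w5, w6}.
So ~[]~p | <>p fails at the other 3 worlds.

3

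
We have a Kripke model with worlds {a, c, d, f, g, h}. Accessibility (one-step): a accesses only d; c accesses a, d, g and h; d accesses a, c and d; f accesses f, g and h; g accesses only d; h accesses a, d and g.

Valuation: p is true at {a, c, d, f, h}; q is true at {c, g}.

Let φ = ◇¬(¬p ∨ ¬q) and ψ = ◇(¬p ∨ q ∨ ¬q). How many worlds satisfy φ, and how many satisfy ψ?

For ◇¬(¬p ∨ ¬q):
a: successors {d}; ¬(¬p ∨ ¬q) there: d:F. ✗
c: successors {a, d, g, h}; ¬(¬p ∨ ¬q) there: a:F, d:F, g:F, h:F. ✗
d: successors {a, c, d}; ¬(¬p ∨ ¬q) there: a:F, c:T, d:F. ✓
f: successors {f, g, h}; ¬(¬p ∨ ¬q) there: f:F, g:F, h:F. ✗
g: successors {d}; ¬(¬p ∨ ¬q) there: d:F. ✗
h: successors {a, d, g}; ¬(¬p ∨ ¬q) there: a:F, d:F, g:F. ✗
— 1 world.
For ◇(¬p ∨ q ∨ ¬q):
a: successors {d}; ¬p ∨ q ∨ ¬q there: d:T. ✓
c: successors {a, d, g, h}; ¬p ∨ q ∨ ¬q there: a:T, d:T, g:T, h:T. ✓
d: successors {a, c, d}; ¬p ∨ q ∨ ¬q there: a:T, c:T, d:T. ✓
f: successors {f, g, h}; ¬p ∨ q ∨ ¬q there: f:T, g:T, h:T. ✓
g: successors {d}; ¬p ∨ q ∨ ¬q there: d:T. ✓
h: successors {a, d, g}; ¬p ∨ q ∨ ¬q there: a:T, d:T, g:T. ✓
— 6 worlds.

1 and 6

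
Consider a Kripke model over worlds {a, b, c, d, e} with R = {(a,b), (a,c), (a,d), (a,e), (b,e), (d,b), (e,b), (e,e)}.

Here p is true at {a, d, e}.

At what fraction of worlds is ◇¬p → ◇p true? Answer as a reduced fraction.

a: ◇¬p is T, ◇p is T. ✓
b: ◇¬p is F, ◇p is T. ✓
c: ◇¬p is F, ◇p is F. ✓
d: ◇¬p is T, ◇p is F. ✗
e: ◇¬p is T, ◇p is T. ✓
That's 4 of 5 worlds, so 4/5.

4/5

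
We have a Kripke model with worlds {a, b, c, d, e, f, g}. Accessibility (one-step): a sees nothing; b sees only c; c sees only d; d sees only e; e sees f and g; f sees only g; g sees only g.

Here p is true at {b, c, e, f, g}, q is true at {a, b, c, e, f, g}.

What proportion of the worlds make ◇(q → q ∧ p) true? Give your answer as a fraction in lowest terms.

6/7

a: no successors, so ◇(q → q ∧ p) fails. ✗
b: successors {c}; q → q ∧ p there: c:T. ✓
c: successors {d}; q → q ∧ p there: d:T. ✓
d: successors {e}; q → q ∧ p there: e:T. ✓
e: successors {f, g}; q → q ∧ p there: f:T, g:T. ✓
f: successors {g}; q → q ∧ p there: g:T. ✓
g: successors {g}; q → q ∧ p there: g:T. ✓
That's 6 of 7 worlds, so 6/7.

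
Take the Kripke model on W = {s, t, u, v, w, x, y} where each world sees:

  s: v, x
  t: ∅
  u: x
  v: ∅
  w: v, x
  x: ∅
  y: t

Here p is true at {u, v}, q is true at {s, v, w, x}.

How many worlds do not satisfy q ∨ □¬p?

s: q is T, □¬p is F. ✓
t: q is F, □¬p is T. ✓
u: q is F, □¬p is T. ✓
v: q is T, □¬p is T. ✓
w: q is T, □¬p is F. ✓
x: q is T, □¬p is T. ✓
y: q is F, □¬p is T. ✓
Satisfying worlds: {s, t, u, v, w, x, y}.
So q ∨ □¬p fails at the other 0 worlds.

0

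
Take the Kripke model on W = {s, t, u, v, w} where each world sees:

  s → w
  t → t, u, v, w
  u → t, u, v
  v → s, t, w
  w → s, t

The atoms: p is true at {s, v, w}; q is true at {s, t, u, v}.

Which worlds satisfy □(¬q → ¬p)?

s: successors {w}; ¬q → ¬p there: w:F. ✗
t: successors {t, u, v, w}; ¬q → ¬p there: t:T, u:T, v:T, w:F. ✗
u: successors {t, u, v}; ¬q → ¬p there: t:T, u:T, v:T. ✓
v: successors {s, t, w}; ¬q → ¬p there: s:T, t:T, w:F. ✗
w: successors {s, t}; ¬q → ¬p there: s:T, t:T. ✓

{u, w}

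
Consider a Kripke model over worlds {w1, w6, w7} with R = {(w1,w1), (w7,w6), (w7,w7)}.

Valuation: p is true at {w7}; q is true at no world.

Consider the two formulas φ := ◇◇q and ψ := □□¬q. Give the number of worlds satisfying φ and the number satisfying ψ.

For ◇◇q:
w1: successors {w1}; ◇q there: w1:F. ✗
w6: no successors, so ◇◇q fails. ✗
w7: successors {w6, w7}; ◇q there: w6:F, w7:F. ✗
— 0 worlds.
For □□¬q:
w1: successors {w1}; □¬q there: w1:T. ✓
w6: no successors, so □□¬q holds vacuously. ✓
w7: successors {w6, w7}; □¬q there: w6:T, w7:T. ✓
— 3 worlds.

0 and 3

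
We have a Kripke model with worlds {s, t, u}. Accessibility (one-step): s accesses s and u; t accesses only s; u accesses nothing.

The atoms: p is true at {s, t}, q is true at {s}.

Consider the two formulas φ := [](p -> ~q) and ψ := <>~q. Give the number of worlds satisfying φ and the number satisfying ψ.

For [](p -> ~q):
s: successors {s, u}; p -> ~q there: s:F, u:T. ✗
t: successors {s}; p -> ~q there: s:F. ✗
u: no successors, so [](p -> ~q) holds vacuously. ✓
— 1 world.
For <>~q:
s: successors {s, u}; ~q there: s:F, u:T. ✓
t: successors {s}; ~q there: s:F. ✗
u: no successors, so <>~q fails. ✗
— 1 world.

1 and 1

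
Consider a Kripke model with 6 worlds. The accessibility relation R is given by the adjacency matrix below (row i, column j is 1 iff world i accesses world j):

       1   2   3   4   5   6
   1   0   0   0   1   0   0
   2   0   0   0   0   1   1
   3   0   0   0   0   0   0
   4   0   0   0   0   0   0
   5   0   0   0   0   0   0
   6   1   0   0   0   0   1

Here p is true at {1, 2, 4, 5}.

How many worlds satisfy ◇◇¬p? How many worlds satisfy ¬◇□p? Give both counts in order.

For ◇◇¬p:
1: successors {4}; ◇¬p there: 4:F. ✗
2: successors {5, 6}; ◇¬p there: 5:F, 6:T. ✓
3: no successors, so ◇◇¬p fails. ✗
4: no successors, so ◇◇¬p fails. ✗
5: no successors, so ◇◇¬p fails. ✗
6: successors {1, 6}; ◇¬p there: 1:F, 6:T. ✓
— 2 worlds.
For ¬◇□p:
1: ◇□p is T. ✗
2: ◇□p is T. ✗
3: ◇□p is F. ✓
4: ◇□p is F. ✓
5: ◇□p is F. ✓
6: ◇□p is T. ✗
— 3 worlds.

2 and 3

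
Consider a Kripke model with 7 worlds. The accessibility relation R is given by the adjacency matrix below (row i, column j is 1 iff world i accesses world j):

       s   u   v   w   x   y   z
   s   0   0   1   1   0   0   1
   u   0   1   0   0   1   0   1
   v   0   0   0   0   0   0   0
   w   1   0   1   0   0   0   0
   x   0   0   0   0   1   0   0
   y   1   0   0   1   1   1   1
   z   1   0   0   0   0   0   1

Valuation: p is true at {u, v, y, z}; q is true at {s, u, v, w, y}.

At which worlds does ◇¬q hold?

{s, u, x, y, z}

s: successors {v, w, z}; ¬q there: v:F, w:F, z:T. ✓
u: successors {u, x, z}; ¬q there: u:F, x:T, z:T. ✓
v: no successors, so ◇¬q fails. ✗
w: successors {s, v}; ¬q there: s:F, v:F. ✗
x: successors {x}; ¬q there: x:T. ✓
y: successors {s, w, x, y, z}; ¬q there: s:F, w:F, x:T, y:F, z:T. ✓
z: successors {s, z}; ¬q there: s:F, z:T. ✓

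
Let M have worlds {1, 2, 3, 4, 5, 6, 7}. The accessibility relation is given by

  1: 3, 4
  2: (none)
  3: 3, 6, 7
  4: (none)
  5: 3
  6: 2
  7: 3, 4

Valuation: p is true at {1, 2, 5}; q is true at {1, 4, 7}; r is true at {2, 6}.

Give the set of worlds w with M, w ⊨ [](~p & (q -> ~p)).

{1, 2, 3, 4, 5, 7}

1: successors {3, 4}; ~p & (q -> ~p) there: 3:T, 4:T. ✓
2: no successors, so [](~p & (q -> ~p)) holds vacuously. ✓
3: successors {3, 6, 7}; ~p & (q -> ~p) there: 3:T, 6:T, 7:T. ✓
4: no successors, so [](~p & (q -> ~p)) holds vacuously. ✓
5: successors {3}; ~p & (q -> ~p) there: 3:T. ✓
6: successors {2}; ~p & (q -> ~p) there: 2:F. ✗
7: successors {3, 4}; ~p & (q -> ~p) there: 3:T, 4:T. ✓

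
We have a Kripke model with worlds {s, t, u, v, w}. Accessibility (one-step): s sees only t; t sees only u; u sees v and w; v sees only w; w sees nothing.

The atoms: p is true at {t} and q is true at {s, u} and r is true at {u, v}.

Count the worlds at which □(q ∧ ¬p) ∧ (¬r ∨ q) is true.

s: □(q ∧ ¬p) is F, ¬r ∨ q is T. ✗
t: □(q ∧ ¬p) is T, ¬r ∨ q is T. ✓
u: □(q ∧ ¬p) is F, ¬r ∨ q is T. ✗
v: □(q ∧ ¬p) is F, ¬r ∨ q is F. ✗
w: □(q ∧ ¬p) is T, ¬r ∨ q is T. ✓
Satisfying worlds: {t, w}.

2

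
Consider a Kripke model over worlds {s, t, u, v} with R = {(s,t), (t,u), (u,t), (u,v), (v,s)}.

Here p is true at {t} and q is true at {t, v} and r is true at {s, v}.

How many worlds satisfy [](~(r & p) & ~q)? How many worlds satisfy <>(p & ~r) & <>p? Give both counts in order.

For [](~(r & p) & ~q):
s: successors {t}; ~(r & p) & ~q there: t:F. ✗
t: successors {u}; ~(r & p) & ~q there: u:T. ✓
u: successors {t, v}; ~(r & p) & ~q there: t:F, v:F. ✗
v: successors {s}; ~(r & p) & ~q there: s:T. ✓
— 2 worlds.
For <>(p & ~r) & <>p:
s: <>(p & ~r) is T, <>p is T. ✓
t: <>(p & ~r) is F, <>p is F. ✗
u: <>(p & ~r) is T, <>p is T. ✓
v: <>(p & ~r) is F, <>p is F. ✗
— 2 worlds.

2 and 2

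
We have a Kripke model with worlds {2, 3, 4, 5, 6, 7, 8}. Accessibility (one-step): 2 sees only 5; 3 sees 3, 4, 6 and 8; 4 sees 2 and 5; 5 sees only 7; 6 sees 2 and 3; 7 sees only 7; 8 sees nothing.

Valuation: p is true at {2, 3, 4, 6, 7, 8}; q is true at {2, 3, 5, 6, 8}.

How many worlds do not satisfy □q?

2: successors {5}; q there: 5:T. ✓
3: successors {3, 4, 6, 8}; q there: 3:T, 4:F, 6:T, 8:T. ✗
4: successors {2, 5}; q there: 2:T, 5:T. ✓
5: successors {7}; q there: 7:F. ✗
6: successors {2, 3}; q there: 2:T, 3:T. ✓
7: successors {7}; q there: 7:F. ✗
8: no successors, so □q holds vacuously. ✓
Satisfying worlds: {2, 4, 6, 8}.
So □q fails at the other 3 worlds.

3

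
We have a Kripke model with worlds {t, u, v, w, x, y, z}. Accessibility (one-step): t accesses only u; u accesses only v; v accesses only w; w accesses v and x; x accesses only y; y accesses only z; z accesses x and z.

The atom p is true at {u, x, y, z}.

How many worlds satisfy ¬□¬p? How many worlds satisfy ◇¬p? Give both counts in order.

5 and 3

For ¬□¬p:
t: □¬p is F. ✓
u: □¬p is T. ✗
v: □¬p is T. ✗
w: □¬p is F. ✓
x: □¬p is F. ✓
y: □¬p is F. ✓
z: □¬p is F. ✓
— 5 worlds.
For ◇¬p:
t: successors {u}; ¬p there: u:F. ✗
u: successors {v}; ¬p there: v:T. ✓
v: successors {w}; ¬p there: w:T. ✓
w: successors {v, x}; ¬p there: v:T, x:F. ✓
x: successors {y}; ¬p there: y:F. ✗
y: successors {z}; ¬p there: z:F. ✗
z: successors {x, z}; ¬p there: x:F, z:F. ✗
— 3 worlds.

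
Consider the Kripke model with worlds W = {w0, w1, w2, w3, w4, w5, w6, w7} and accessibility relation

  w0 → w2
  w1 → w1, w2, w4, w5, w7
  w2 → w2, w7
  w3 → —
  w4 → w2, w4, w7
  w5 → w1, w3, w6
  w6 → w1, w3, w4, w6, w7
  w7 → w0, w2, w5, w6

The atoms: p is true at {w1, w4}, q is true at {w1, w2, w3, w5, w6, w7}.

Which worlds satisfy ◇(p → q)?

{w0, w1, w2, w4, w5, w6, w7}

w0: successors {w2}; p → q there: w2:T. ✓
w1: successors {w1, w2, w4, w5, w7}; p → q there: w1:T, w2:T, w4:F, w5:T, w7:T. ✓
w2: successors {w2, w7}; p → q there: w2:T, w7:T. ✓
w3: no successors, so ◇(p → q) fails. ✗
w4: successors {w2, w4, w7}; p → q there: w2:T, w4:F, w7:T. ✓
w5: successors {w1, w3, w6}; p → q there: w1:T, w3:T, w6:T. ✓
w6: successors {w1, w3, w4, w6, w7}; p → q there: w1:T, w3:T, w4:F, w6:T, w7:T. ✓
w7: successors {w0, w2, w5, w6}; p → q there: w0:T, w2:T, w5:T, w6:T. ✓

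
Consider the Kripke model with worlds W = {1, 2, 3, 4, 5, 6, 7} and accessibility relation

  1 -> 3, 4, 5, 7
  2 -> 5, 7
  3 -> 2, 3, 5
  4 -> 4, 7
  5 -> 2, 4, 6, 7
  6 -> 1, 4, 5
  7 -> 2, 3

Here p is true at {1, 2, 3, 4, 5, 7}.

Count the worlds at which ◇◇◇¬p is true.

5

1: successors {3, 4, 5, 7}; ◇◇¬p there: 3:T, 4:F, 5:F, 7:F. ✓
2: successors {5, 7}; ◇◇¬p there: 5:F, 7:F. ✗
3: successors {2, 3, 5}; ◇◇¬p there: 2:T, 3:T, 5:F. ✓
4: successors {4, 7}; ◇◇¬p there: 4:F, 7:F. ✗
5: successors {2, 4, 6, 7}; ◇◇¬p there: 2:T, 4:F, 6:T, 7:F. ✓
6: successors {1, 4, 5}; ◇◇¬p there: 1:T, 4:F, 5:F. ✓
7: successors {2, 3}; ◇◇¬p there: 2:T, 3:T. ✓
Satisfying worlds: {1, 3, 5, 6, 7}.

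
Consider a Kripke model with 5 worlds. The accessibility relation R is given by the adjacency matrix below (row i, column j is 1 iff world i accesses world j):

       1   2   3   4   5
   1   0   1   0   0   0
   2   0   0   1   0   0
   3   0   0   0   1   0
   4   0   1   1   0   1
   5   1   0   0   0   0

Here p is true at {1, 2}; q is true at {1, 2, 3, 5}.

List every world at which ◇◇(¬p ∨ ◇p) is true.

{1, 2, 3, 4}

1: successors {2}; ◇(¬p ∨ ◇p) there: 2:T. ✓
2: successors {3}; ◇(¬p ∨ ◇p) there: 3:T. ✓
3: successors {4}; ◇(¬p ∨ ◇p) there: 4:T. ✓
4: successors {2, 3, 5}; ◇(¬p ∨ ◇p) there: 2:T, 3:T, 5:T. ✓
5: successors {1}; ◇(¬p ∨ ◇p) there: 1:F. ✗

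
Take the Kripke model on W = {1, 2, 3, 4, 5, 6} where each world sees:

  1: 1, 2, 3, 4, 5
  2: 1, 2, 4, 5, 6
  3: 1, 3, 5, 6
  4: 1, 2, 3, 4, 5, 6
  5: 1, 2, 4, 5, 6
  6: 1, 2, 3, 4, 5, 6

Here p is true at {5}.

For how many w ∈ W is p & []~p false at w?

1: p is F, []~p is F. ✗
2: p is F, []~p is F. ✗
3: p is F, []~p is F. ✗
4: p is F, []~p is F. ✗
5: p is T, []~p is F. ✗
6: p is F, []~p is F. ✗
Satisfying worlds: ∅.
So p & []~p fails at the other 6 worlds.

6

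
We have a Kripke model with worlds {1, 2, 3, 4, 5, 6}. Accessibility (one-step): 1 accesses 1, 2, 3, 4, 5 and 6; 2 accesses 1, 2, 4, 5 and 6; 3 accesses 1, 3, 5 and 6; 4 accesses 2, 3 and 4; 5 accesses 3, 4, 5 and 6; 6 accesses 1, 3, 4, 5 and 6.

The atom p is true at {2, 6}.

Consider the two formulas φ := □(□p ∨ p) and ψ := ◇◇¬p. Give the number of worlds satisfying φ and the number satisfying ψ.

0 and 6

For □(□p ∨ p):
1: successors {1, 2, 3, 4, 5, 6}; □p ∨ p there: 1:F, 2:T, 3:F, 4:F, 5:F, 6:T. ✗
2: successors {1, 2, 4, 5, 6}; □p ∨ p there: 1:F, 2:T, 4:F, 5:F, 6:T. ✗
3: successors {1, 3, 5, 6}; □p ∨ p there: 1:F, 3:F, 5:F, 6:T. ✗
4: successors {2, 3, 4}; □p ∨ p there: 2:T, 3:F, 4:F. ✗
5: successors {3, 4, 5, 6}; □p ∨ p there: 3:F, 4:F, 5:F, 6:T. ✗
6: successors {1, 3, 4, 5, 6}; □p ∨ p there: 1:F, 3:F, 4:F, 5:F, 6:T. ✗
— 0 worlds.
For ◇◇¬p:
1: successors {1, 2, 3, 4, 5, 6}; ◇¬p there: 1:T, 2:T, 3:T, 4:T, 5:T, 6:T. ✓
2: successors {1, 2, 4, 5, 6}; ◇¬p there: 1:T, 2:T, 4:T, 5:T, 6:T. ✓
3: successors {1, 3, 5, 6}; ◇¬p there: 1:T, 3:T, 5:T, 6:T. ✓
4: successors {2, 3, 4}; ◇¬p there: 2:T, 3:T, 4:T. ✓
5: successors {3, 4, 5, 6}; ◇¬p there: 3:T, 4:T, 5:T, 6:T. ✓
6: successors {1, 3, 4, 5, 6}; ◇¬p there: 1:T, 3:T, 4:T, 5:T, 6:T. ✓
— 6 worlds.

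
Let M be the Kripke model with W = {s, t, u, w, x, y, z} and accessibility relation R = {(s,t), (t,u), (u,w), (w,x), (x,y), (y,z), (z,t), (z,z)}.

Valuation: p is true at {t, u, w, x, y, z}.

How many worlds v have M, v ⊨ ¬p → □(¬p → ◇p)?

s: ¬p is T, □(¬p → ◇p) is T. ✓
t: ¬p is F, □(¬p → ◇p) is T. ✓
u: ¬p is F, □(¬p → ◇p) is T. ✓
w: ¬p is F, □(¬p → ◇p) is T. ✓
x: ¬p is F, □(¬p → ◇p) is T. ✓
y: ¬p is F, □(¬p → ◇p) is T. ✓
z: ¬p is F, □(¬p → ◇p) is T. ✓
Satisfying worlds: {s, t, u, w, x, y, z}.

7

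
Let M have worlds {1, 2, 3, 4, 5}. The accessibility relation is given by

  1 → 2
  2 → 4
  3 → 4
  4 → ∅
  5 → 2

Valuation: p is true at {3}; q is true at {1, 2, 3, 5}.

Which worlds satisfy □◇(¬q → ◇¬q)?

{4}

1: successors {2}; ◇(¬q → ◇¬q) there: 2:F. ✗
2: successors {4}; ◇(¬q → ◇¬q) there: 4:F. ✗
3: successors {4}; ◇(¬q → ◇¬q) there: 4:F. ✗
4: no successors, so □◇(¬q → ◇¬q) holds vacuously. ✓
5: successors {2}; ◇(¬q → ◇¬q) there: 2:F. ✗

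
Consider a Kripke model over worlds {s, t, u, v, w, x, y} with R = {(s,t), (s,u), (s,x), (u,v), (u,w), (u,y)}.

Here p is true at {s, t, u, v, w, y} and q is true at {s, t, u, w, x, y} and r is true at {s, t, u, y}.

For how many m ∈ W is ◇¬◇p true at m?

s: successors {t, u, x}; ¬◇p there: t:T, u:F, x:T. ✓
t: no successors, so ◇¬◇p fails. ✗
u: successors {v, w, y}; ¬◇p there: v:T, w:T, y:T. ✓
v: no successors, so ◇¬◇p fails. ✗
w: no successors, so ◇¬◇p fails. ✗
x: no successors, so ◇¬◇p fails. ✗
y: no successors, so ◇¬◇p fails. ✗
Satisfying worlds: {s, u}.

2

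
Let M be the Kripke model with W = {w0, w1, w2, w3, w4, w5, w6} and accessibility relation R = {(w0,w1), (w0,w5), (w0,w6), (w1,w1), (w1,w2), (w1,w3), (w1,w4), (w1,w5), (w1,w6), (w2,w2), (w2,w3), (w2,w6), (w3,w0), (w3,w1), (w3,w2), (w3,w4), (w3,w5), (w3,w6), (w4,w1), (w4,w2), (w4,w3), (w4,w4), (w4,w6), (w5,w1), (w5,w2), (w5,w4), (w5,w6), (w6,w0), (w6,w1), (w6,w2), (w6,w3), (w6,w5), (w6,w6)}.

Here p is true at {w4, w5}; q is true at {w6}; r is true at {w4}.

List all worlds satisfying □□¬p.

w0: successors {w1, w5, w6}; □¬p there: w1:F, w5:F, w6:F. ✗
w1: successors {w1, w2, w3, w4, w5, w6}; □¬p there: w1:F, w2:T, w3:F, w4:F, w5:F, w6:F. ✗
w2: successors {w2, w3, w6}; □¬p there: w2:T, w3:F, w6:F. ✗
w3: successors {w0, w1, w2, w4, w5, w6}; □¬p there: w0:F, w1:F, w2:T, w4:F, w5:F, w6:F. ✗
w4: successors {w1, w2, w3, w4, w6}; □¬p there: w1:F, w2:T, w3:F, w4:F, w6:F. ✗
w5: successors {w1, w2, w4, w6}; □¬p there: w1:F, w2:T, w4:F, w6:F. ✗
w6: successors {w0, w1, w2, w3, w5, w6}; □¬p there: w0:F, w1:F, w2:T, w3:F, w5:F, w6:F. ✗

∅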